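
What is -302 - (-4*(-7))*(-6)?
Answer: -134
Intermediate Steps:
-302 - (-4*(-7))*(-6) = -302 - 28*(-6) = -302 - 1*(-168) = -302 + 168 = -134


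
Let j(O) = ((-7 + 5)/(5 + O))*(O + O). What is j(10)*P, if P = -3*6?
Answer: 48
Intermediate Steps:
P = -18
j(O) = -4*O/(5 + O) (j(O) = (-2/(5 + O))*(2*O) = -4*O/(5 + O))
j(10)*P = -4*10/(5 + 10)*(-18) = -4*10/15*(-18) = -4*10*1/15*(-18) = -8/3*(-18) = 48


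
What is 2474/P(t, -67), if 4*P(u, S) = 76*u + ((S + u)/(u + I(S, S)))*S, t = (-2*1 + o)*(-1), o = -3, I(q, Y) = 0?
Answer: 24740/3027 ≈ 8.1731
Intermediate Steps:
t = 5 (t = (-2*1 - 3)*(-1) = (-2 - 3)*(-1) = -5*(-1) = 5)
P(u, S) = 19*u + S*(S + u)/(4*u) (P(u, S) = (76*u + ((S + u)/(u + 0))*S)/4 = (76*u + ((S + u)/u)*S)/4 = (76*u + S*(S + u)/u)/4 = 19*u + S*(S + u)/(4*u))
2474/P(t, -67) = 2474/(19*5 + (¼)*(-67) + (¼)*(-67)²/5) = 2474/(95 - 67/4 + (¼)*4489*(⅕)) = 2474/(95 - 67/4 + 4489/20) = 2474/(3027/10) = 2474*(10/3027) = 24740/3027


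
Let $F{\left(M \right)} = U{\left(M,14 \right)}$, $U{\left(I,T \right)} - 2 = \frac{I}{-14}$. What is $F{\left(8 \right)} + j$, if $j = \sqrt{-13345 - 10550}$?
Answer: $\frac{10}{7} + 9 i \sqrt{295} \approx 1.4286 + 154.58 i$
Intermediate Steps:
$U{\left(I,T \right)} = 2 - \frac{I}{14}$ ($U{\left(I,T \right)} = 2 + \frac{I}{-14} = 2 + I \left(- \frac{1}{14}\right) = 2 - \frac{I}{14}$)
$F{\left(M \right)} = 2 - \frac{M}{14}$
$j = 9 i \sqrt{295}$ ($j = \sqrt{-23895} = 9 i \sqrt{295} \approx 154.58 i$)
$F{\left(8 \right)} + j = \left(2 - \frac{4}{7}\right) + 9 i \sqrt{295} = \frac{10}{7} + 9 i \sqrt{295}$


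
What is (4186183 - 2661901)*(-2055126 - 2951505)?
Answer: -7631517513942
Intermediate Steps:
(4186183 - 2661901)*(-2055126 - 2951505) = 1524282*(-5006631) = -7631517513942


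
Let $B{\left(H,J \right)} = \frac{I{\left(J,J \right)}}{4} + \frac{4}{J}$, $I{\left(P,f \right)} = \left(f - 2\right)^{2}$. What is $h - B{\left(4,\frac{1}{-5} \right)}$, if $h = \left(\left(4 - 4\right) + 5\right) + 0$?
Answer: $\frac{2379}{100} \approx 23.79$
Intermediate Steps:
$h = 5$ ($h = \left(\left(4 - 4\right) + 5\right) + 0 = \left(0 + 5\right) + 0 = 5 + 0 = 5$)
$I{\left(P,f \right)} = \left(-2 + f\right)^{2}$
$B{\left(H,J \right)} = \frac{4}{J} + \frac{\left(-2 + J\right)^{2}}{4}$ ($B{\left(H,J \right)} = \frac{\left(-2 + J\right)^{2}}{4} + \frac{4}{J} = \frac{4}{J} + \frac{\left(-2 + J\right)^{2}}{4}$)
$h - B{\left(4,\frac{1}{-5} \right)} = 5 - \left(\frac{4}{\frac{1}{-5}} + \frac{\left(-2 + \frac{1}{-5}\right)^{2}}{4}\right) = 5 - \left(\frac{4}{- \frac{1}{5}} + \frac{\left(-2 - \frac{1}{5}\right)^{2}}{4}\right) = 5 - \left(4 \left(-5\right) + \frac{\left(- \frac{11}{5}\right)^{2}}{4}\right) = 5 - \left(-20 + \frac{1}{4} \cdot \frac{121}{25}\right) = 5 - \left(-20 + \frac{121}{100}\right) = 5 - - \frac{1879}{100} = 5 + \frac{1879}{100} = \frac{2379}{100}$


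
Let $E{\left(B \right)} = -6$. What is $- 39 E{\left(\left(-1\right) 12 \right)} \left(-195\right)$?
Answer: $-45630$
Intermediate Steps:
$- 39 E{\left(\left(-1\right) 12 \right)} \left(-195\right) = \left(-39\right) \left(-6\right) \left(-195\right) = 234 \left(-195\right) = -45630$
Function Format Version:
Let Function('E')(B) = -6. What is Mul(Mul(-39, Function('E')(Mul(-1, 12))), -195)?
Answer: -45630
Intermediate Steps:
Mul(Mul(-39, Function('E')(Mul(-1, 12))), -195) = Mul(Mul(-39, -6), -195) = Mul(234, -195) = -45630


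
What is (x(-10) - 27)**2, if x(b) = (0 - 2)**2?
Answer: 529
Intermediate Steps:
x(b) = 4 (x(b) = (-2)**2 = 4)
(x(-10) - 27)**2 = (4 - 27)**2 = (-23)**2 = 529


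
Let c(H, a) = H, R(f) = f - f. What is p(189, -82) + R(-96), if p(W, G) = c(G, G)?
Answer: -82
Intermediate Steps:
R(f) = 0
p(W, G) = G
p(189, -82) + R(-96) = -82 + 0 = -82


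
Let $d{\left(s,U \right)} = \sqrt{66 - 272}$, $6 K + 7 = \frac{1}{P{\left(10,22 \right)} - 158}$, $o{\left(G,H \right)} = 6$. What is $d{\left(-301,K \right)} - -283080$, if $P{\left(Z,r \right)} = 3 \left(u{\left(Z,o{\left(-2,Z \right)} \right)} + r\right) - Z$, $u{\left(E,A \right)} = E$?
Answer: $283080 + i \sqrt{206} \approx 2.8308 \cdot 10^{5} + 14.353 i$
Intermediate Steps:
$P{\left(Z,r \right)} = 2 Z + 3 r$ ($P{\left(Z,r \right)} = 3 \left(Z + r\right) - Z = \left(3 Z + 3 r\right) - Z = 2 Z + 3 r$)
$K = - \frac{505}{432}$ ($K = - \frac{7}{6} + \frac{1}{6 \left(\left(2 \cdot 10 + 3 \cdot 22\right) - 158\right)} = - \frac{7}{6} + \frac{1}{6 \left(\left(20 + 66\right) - 158\right)} = - \frac{7}{6} + \frac{1}{6 \left(86 - 158\right)} = - \frac{7}{6} + \frac{1}{6 \left(-72\right)} = - \frac{7}{6} + \frac{1}{6} \left(- \frac{1}{72}\right) = - \frac{7}{6} - \frac{1}{432} = - \frac{505}{432} \approx -1.169$)
$d{\left(s,U \right)} = i \sqrt{206}$ ($d{\left(s,U \right)} = \sqrt{-206} = i \sqrt{206}$)
$d{\left(-301,K \right)} - -283080 = i \sqrt{206} - -283080 = i \sqrt{206} + 283080 = 283080 + i \sqrt{206}$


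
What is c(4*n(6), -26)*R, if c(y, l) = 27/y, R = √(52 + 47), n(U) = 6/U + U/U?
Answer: 81*√11/8 ≈ 33.581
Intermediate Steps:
n(U) = 1 + 6/U (n(U) = 6/U + 1 = 1 + 6/U)
R = 3*√11 (R = √99 = 3*√11 ≈ 9.9499)
c(4*n(6), -26)*R = (27/((4*((6 + 6)/6))))*(3*√11) = (27/((4*((⅙)*12))))*(3*√11) = (27/((4*2)))*(3*√11) = (27/8)*(3*√11) = (27*(⅛))*(3*√11) = 27*(3*√11)/8 = 81*√11/8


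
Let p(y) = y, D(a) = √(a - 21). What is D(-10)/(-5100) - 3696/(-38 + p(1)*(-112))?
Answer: 616/25 - I*√31/5100 ≈ 24.64 - 0.0010917*I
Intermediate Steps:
D(a) = √(-21 + a)
D(-10)/(-5100) - 3696/(-38 + p(1)*(-112)) = √(-21 - 10)/(-5100) - 3696/(-38 + 1*(-112)) = √(-31)*(-1/5100) - 3696/(-38 - 112) = (I*√31)*(-1/5100) - 3696/(-150) = -I*√31/5100 - 3696*(-1/150) = -I*√31/5100 + 616/25 = 616/25 - I*√31/5100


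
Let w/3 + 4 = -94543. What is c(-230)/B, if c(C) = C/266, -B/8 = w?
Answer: -115/301794024 ≈ -3.8105e-7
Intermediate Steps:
w = -283641 (w = -12 + 3*(-94543) = -12 - 283629 = -283641)
B = 2269128 (B = -8*(-283641) = 2269128)
c(C) = C/266 (c(C) = C*(1/266) = C/266)
c(-230)/B = ((1/266)*(-230))/2269128 = -115/133*1/2269128 = -115/301794024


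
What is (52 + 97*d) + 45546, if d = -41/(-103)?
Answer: 4700571/103 ≈ 45637.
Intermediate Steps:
d = 41/103 (d = -41*(-1/103) = 41/103 ≈ 0.39806)
(52 + 97*d) + 45546 = (52 + 97*(41/103)) + 45546 = (52 + 3977/103) + 45546 = 9333/103 + 45546 = 4700571/103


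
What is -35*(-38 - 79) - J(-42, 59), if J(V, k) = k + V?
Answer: 4078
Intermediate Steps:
J(V, k) = V + k
-35*(-38 - 79) - J(-42, 59) = -35*(-38 - 79) - (-42 + 59) = -35*(-117) - 1*17 = 4095 - 17 = 4078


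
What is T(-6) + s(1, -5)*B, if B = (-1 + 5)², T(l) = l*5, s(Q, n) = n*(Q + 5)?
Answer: -510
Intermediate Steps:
s(Q, n) = n*(5 + Q)
T(l) = 5*l
B = 16 (B = 4² = 16)
T(-6) + s(1, -5)*B = 5*(-6) - 5*(5 + 1)*16 = -30 - 5*6*16 = -30 - 30*16 = -30 - 480 = -510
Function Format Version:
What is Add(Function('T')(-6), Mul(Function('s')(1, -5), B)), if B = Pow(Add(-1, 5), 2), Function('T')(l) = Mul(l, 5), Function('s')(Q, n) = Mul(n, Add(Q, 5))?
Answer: -510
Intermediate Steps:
Function('s')(Q, n) = Mul(n, Add(5, Q))
Function('T')(l) = Mul(5, l)
B = 16 (B = Pow(4, 2) = 16)
Add(Function('T')(-6), Mul(Function('s')(1, -5), B)) = Add(Mul(5, -6), Mul(Mul(-5, Add(5, 1)), 16)) = Add(-30, Mul(Mul(-5, 6), 16)) = Add(-30, Mul(-30, 16)) = Add(-30, -480) = -510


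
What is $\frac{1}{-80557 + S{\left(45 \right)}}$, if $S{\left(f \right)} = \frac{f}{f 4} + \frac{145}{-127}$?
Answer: $- \frac{508}{40923409} \approx -1.2413 \cdot 10^{-5}$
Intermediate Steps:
$S{\left(f \right)} = - \frac{453}{508}$ ($S{\left(f \right)} = \frac{f}{4 f} + 145 \left(- \frac{1}{127}\right) = f \frac{1}{4 f} - \frac{145}{127} = \frac{1}{4} - \frac{145}{127} = - \frac{453}{508}$)
$\frac{1}{-80557 + S{\left(45 \right)}} = \frac{1}{-80557 - \frac{453}{508}} = \frac{1}{- \frac{40923409}{508}} = - \frac{508}{40923409}$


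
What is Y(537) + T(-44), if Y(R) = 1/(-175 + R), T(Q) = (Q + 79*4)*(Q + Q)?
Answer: -8664831/362 ≈ -23936.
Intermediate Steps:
T(Q) = 2*Q*(316 + Q) (T(Q) = (Q + 316)*(2*Q) = (316 + Q)*(2*Q) = 2*Q*(316 + Q))
Y(537) + T(-44) = 1/(-175 + 537) + 2*(-44)*(316 - 44) = 1/362 + 2*(-44)*272 = 1/362 - 23936 = -8664831/362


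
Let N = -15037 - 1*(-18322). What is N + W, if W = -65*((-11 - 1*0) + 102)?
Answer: -2630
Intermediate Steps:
W = -5915 (W = -65*((-11 + 0) + 102) = -65*(-11 + 102) = -65*91 = -5915)
N = 3285 (N = -15037 + 18322 = 3285)
N + W = 3285 - 5915 = -2630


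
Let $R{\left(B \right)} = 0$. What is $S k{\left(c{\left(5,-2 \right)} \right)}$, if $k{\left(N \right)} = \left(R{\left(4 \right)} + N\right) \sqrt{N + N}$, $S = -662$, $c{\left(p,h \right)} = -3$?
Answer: $1986 i \sqrt{6} \approx 4864.7 i$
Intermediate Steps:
$k{\left(N \right)} = \sqrt{2} N^{\frac{3}{2}}$ ($k{\left(N \right)} = \left(0 + N\right) \sqrt{N + N} = N \sqrt{2 N} = N \sqrt{2} \sqrt{N} = \sqrt{2} N^{\frac{3}{2}}$)
$S k{\left(c{\left(5,-2 \right)} \right)} = - 662 \sqrt{2} \left(-3\right)^{\frac{3}{2}} = - 662 \sqrt{2} \left(- 3 i \sqrt{3}\right) = - 662 \left(- 3 i \sqrt{6}\right) = 1986 i \sqrt{6}$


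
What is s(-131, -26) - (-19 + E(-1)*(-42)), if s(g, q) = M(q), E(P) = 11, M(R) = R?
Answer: 455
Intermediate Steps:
s(g, q) = q
s(-131, -26) - (-19 + E(-1)*(-42)) = -26 - (-19 + 11*(-42)) = -26 - (-19 - 462) = -26 - 1*(-481) = -26 + 481 = 455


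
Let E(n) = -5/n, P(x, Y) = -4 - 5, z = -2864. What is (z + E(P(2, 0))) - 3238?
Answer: -54913/9 ≈ -6101.4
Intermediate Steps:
P(x, Y) = -9
(z + E(P(2, 0))) - 3238 = (-2864 - 5/(-9)) - 3238 = (-2864 - 5*(-⅑)) - 3238 = (-2864 + 5/9) - 3238 = -25771/9 - 3238 = -54913/9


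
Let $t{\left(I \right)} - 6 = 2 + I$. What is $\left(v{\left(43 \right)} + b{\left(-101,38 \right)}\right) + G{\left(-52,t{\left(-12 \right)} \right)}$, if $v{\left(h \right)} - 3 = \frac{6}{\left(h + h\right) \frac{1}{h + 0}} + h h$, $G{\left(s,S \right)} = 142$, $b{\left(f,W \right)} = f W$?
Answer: $-1841$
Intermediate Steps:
$b{\left(f,W \right)} = W f$
$t{\left(I \right)} = 8 + I$ ($t{\left(I \right)} = 6 + \left(2 + I\right) = 8 + I$)
$v{\left(h \right)} = 6 + h^{2}$ ($v{\left(h \right)} = 3 + \left(\frac{6}{\left(h + h\right) \frac{1}{h + 0}} + h h\right) = 3 + \left(\frac{6}{2 h \frac{1}{h}} + h^{2}\right) = 3 + \left(\frac{6}{2} + h^{2}\right) = 3 + \left(6 \cdot \frac{1}{2} + h^{2}\right) = 3 + \left(3 + h^{2}\right) = 6 + h^{2}$)
$\left(v{\left(43 \right)} + b{\left(-101,38 \right)}\right) + G{\left(-52,t{\left(-12 \right)} \right)} = \left(\left(6 + 43^{2}\right) + 38 \left(-101\right)\right) + 142 = \left(\left(6 + 1849\right) - 3838\right) + 142 = \left(1855 - 3838\right) + 142 = -1983 + 142 = -1841$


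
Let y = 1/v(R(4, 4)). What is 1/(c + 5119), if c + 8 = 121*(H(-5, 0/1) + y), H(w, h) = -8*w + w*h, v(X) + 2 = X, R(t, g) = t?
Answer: 2/20023 ≈ 9.9885e-5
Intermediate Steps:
v(X) = -2 + X
y = ½ (y = 1/(-2 + 4) = 1/2 = ½ ≈ 0.50000)
H(w, h) = -8*w + h*w
c = 9785/2 (c = -8 + 121*(-5*(-8 + 0/1) + ½) = -8 + 121*(-5*(-8 + 0*1) + ½) = -8 + 121*(-5*(-8 + 0) + ½) = -8 + 121*(-5*(-8) + ½) = -8 + 121*(40 + ½) = -8 + 121*(81/2) = -8 + 9801/2 = 9785/2 ≈ 4892.5)
1/(c + 5119) = 1/(9785/2 + 5119) = 1/(20023/2) = 2/20023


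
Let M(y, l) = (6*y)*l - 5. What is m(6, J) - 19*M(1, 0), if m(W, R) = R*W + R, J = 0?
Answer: 95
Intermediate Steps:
m(W, R) = R + R*W
M(y, l) = -5 + 6*l*y (M(y, l) = 6*l*y - 5 = -5 + 6*l*y)
m(6, J) - 19*M(1, 0) = 0*(1 + 6) - 19*(-5 + 6*0*1) = 0*7 - 19*(-5 + 0) = 0 - 19*(-5) = 0 + 95 = 95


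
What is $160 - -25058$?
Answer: $25218$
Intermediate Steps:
$160 - -25058 = 160 + 25058 = 25218$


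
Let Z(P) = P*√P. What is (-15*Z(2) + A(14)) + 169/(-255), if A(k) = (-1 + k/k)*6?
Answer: -169/255 - 30*√2 ≈ -43.089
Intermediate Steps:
Z(P) = P^(3/2)
A(k) = 0 (A(k) = (-1 + 1)*6 = 0*6 = 0)
(-15*Z(2) + A(14)) + 169/(-255) = (-30*√2 + 0) + 169/(-255) = (-30*√2 + 0) + 169*(-1/255) = (-30*√2 + 0) - 169/255 = -30*√2 - 169/255 = -169/255 - 30*√2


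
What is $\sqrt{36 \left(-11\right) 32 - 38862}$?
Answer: $3 i \sqrt{5726} \approx 227.01 i$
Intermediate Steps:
$\sqrt{36 \left(-11\right) 32 - 38862} = \sqrt{\left(-396\right) 32 - 38862} = \sqrt{-12672 - 38862} = \sqrt{-51534} = 3 i \sqrt{5726}$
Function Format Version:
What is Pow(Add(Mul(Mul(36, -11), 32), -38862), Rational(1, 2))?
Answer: Mul(3, I, Pow(5726, Rational(1, 2))) ≈ Mul(227.01, I)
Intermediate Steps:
Pow(Add(Mul(Mul(36, -11), 32), -38862), Rational(1, 2)) = Pow(Add(Mul(-396, 32), -38862), Rational(1, 2)) = Pow(Add(-12672, -38862), Rational(1, 2)) = Pow(-51534, Rational(1, 2)) = Mul(3, I, Pow(5726, Rational(1, 2)))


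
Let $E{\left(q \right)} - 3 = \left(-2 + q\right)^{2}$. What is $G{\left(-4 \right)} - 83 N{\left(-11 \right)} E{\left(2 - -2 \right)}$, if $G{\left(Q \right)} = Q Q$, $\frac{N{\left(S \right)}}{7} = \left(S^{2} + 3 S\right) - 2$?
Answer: $-349746$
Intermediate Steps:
$N{\left(S \right)} = -14 + 7 S^{2} + 21 S$ ($N{\left(S \right)} = 7 \left(\left(S^{2} + 3 S\right) - 2\right) = 7 \left(-2 + S^{2} + 3 S\right) = -14 + 7 S^{2} + 21 S$)
$G{\left(Q \right)} = Q^{2}$
$E{\left(q \right)} = 3 + \left(-2 + q\right)^{2}$
$G{\left(-4 \right)} - 83 N{\left(-11 \right)} E{\left(2 - -2 \right)} = \left(-4\right)^{2} - 83 \left(-14 + 7 \left(-11\right)^{2} + 21 \left(-11\right)\right) \left(3 + \left(-2 + \left(2 - -2\right)\right)^{2}\right) = 16 - 83 \left(-14 + 7 \cdot 121 - 231\right) \left(3 + \left(-2 + \left(2 + 2\right)\right)^{2}\right) = 16 - 83 \left(-14 + 847 - 231\right) \left(3 + \left(-2 + 4\right)^{2}\right) = 16 - 83 \cdot 602 \left(3 + 2^{2}\right) = 16 - 83 \cdot 602 \left(3 + 4\right) = 16 - 83 \cdot 602 \cdot 7 = 16 - 349762 = -349746$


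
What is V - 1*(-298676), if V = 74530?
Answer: 373206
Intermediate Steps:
V - 1*(-298676) = 74530 - 1*(-298676) = 74530 + 298676 = 373206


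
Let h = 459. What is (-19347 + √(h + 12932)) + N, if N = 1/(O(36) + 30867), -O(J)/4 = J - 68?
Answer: -599660264/30995 + √13391 ≈ -19231.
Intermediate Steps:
O(J) = 272 - 4*J (O(J) = -4*(J - 68) = -4*(-68 + J) = 272 - 4*J)
N = 1/30995 (N = 1/((272 - 4*36) + 30867) = 1/((272 - 144) + 30867) = 1/(128 + 30867) = 1/30995 ≈ 3.2263e-5)
(-19347 + √(h + 12932)) + N = (-19347 + √(459 + 12932)) + 1/30995 = (-19347 + √13391) + 1/30995 = -599660264/30995 + √13391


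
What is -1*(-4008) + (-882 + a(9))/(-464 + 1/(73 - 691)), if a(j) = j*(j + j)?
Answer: 1149750984/286753 ≈ 4009.6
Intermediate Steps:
a(j) = 2*j**2 (a(j) = j*(2*j) = 2*j**2)
-1*(-4008) + (-882 + a(9))/(-464 + 1/(73 - 691)) = -1*(-4008) + (-882 + 2*9**2)/(-464 + 1/(73 - 691)) = 4008 + (-882 + 2*81)/(-464 + 1/(-618)) = 4008 + (-882 + 162)/(-464 - 1/618) = 4008 - 720/(-286753/618) = 4008 - 720*(-618/286753) = 4008 + 444960/286753 = 1149750984/286753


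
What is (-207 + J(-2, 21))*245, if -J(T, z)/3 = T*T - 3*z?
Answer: -7350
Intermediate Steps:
J(T, z) = -3*T² + 9*z (J(T, z) = -3*(T*T - 3*z) = -3*(T² - 3*z) = -3*T² + 9*z)
(-207 + J(-2, 21))*245 = (-207 + (-3*(-2)² + 9*21))*245 = (-207 + (-3*4 + 189))*245 = (-207 + (-12 + 189))*245 = (-207 + 177)*245 = -30*245 = -7350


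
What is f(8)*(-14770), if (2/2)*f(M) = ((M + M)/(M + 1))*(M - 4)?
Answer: -945280/9 ≈ -1.0503e+5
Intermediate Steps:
f(M) = 2*M*(-4 + M)/(1 + M) (f(M) = ((M + M)/(M + 1))*(M - 4) = ((2*M)/(1 + M))*(-4 + M) = (2*M/(1 + M))*(-4 + M) = 2*M*(-4 + M)/(1 + M))
f(8)*(-14770) = (2*8*(-4 + 8)/(1 + 8))*(-14770) = (2*8*4/9)*(-14770) = (2*8*(⅑)*4)*(-14770) = (64/9)*(-14770) = -945280/9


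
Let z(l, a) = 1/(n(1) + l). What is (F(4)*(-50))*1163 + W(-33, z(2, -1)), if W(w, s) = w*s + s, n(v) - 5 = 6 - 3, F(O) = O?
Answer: -1163016/5 ≈ -2.3260e+5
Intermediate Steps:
n(v) = 8 (n(v) = 5 + (6 - 3) = 5 + 3 = 8)
z(l, a) = 1/(8 + l)
W(w, s) = s + s*w (W(w, s) = s*w + s = s + s*w)
(F(4)*(-50))*1163 + W(-33, z(2, -1)) = (4*(-50))*1163 + (1 - 33)/(8 + 2) = -200*1163 - 32/10 = -232600 + (1/10)*(-32) = -232600 - 16/5 = -1163016/5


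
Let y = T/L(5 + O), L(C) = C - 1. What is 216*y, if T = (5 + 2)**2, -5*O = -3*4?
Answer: 6615/4 ≈ 1653.8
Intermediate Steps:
O = 12/5 (O = -(-3)*4/5 = -1/5*(-12) = 12/5 ≈ 2.4000)
L(C) = -1 + C
T = 49 (T = 7**2 = 49)
y = 245/32 (y = 49/(-1 + (5 + 12/5)) = 49/(-1 + 37/5) = 49/(32/5) = 49*(5/32) = 245/32 ≈ 7.6563)
216*y = 216*(245/32) = 6615/4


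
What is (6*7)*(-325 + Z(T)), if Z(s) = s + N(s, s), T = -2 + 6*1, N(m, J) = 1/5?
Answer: -67368/5 ≈ -13474.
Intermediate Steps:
N(m, J) = ⅕
T = 4 (T = -2 + 6 = 4)
Z(s) = ⅕ + s (Z(s) = s + ⅕ = ⅕ + s)
(6*7)*(-325 + Z(T)) = (6*7)*(-325 + (⅕ + 4)) = 42*(-325 + 21/5) = 42*(-1604/5) = -67368/5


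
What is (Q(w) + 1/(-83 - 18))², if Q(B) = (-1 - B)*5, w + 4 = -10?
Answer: 43086096/10201 ≈ 4223.7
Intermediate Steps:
w = -14 (w = -4 - 10 = -14)
Q(B) = -5 - 5*B
(Q(w) + 1/(-83 - 18))² = ((-5 - 5*(-14)) + 1/(-83 - 18))² = ((-5 + 70) + 1/(-101))² = (65 - 1/101)² = (6564/101)² = 43086096/10201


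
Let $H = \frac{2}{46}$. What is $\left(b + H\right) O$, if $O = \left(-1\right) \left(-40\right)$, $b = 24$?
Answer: $\frac{22120}{23} \approx 961.74$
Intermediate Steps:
$H = \frac{1}{23}$ ($H = 2 \cdot \frac{1}{46} = \frac{1}{23} \approx 0.043478$)
$O = 40$
$\left(b + H\right) O = \left(24 + \frac{1}{23}\right) 40 = \frac{553}{23} \cdot 40 = \frac{22120}{23}$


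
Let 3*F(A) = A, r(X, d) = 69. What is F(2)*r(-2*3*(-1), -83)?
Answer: 46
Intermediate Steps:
F(A) = A/3
F(2)*r(-2*3*(-1), -83) = ((1/3)*2)*69 = (2/3)*69 = 46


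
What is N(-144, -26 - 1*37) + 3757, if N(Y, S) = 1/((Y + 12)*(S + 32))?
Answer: 15373645/4092 ≈ 3757.0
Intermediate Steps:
N(Y, S) = 1/((12 + Y)*(32 + S))
N(-144, -26 - 1*37) + 3757 = 1/(384 + 12*(-26 - 1*37) + 32*(-144) + (-26 - 1*37)*(-144)) + 3757 = 1/(384 + 12*(-26 - 37) - 4608 + (-26 - 37)*(-144)) + 3757 = 1/(384 + 12*(-63) - 4608 - 63*(-144)) + 3757 = 1/(384 - 756 - 4608 + 9072) + 3757 = 1/4092 + 3757 = 15373645/4092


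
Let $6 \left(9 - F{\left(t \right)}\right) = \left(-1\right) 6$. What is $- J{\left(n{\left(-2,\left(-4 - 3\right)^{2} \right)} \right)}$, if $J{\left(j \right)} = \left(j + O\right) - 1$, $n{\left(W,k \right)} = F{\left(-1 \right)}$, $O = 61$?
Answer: $-70$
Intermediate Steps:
$F{\left(t \right)} = 10$ ($F{\left(t \right)} = 9 - \frac{\left(-1\right) 6}{6} = 9 - -1 = 9 + 1 = 10$)
$n{\left(W,k \right)} = 10$
$J{\left(j \right)} = 60 + j$ ($J{\left(j \right)} = \left(j + 61\right) - 1 = \left(61 + j\right) - 1 = 60 + j$)
$- J{\left(n{\left(-2,\left(-4 - 3\right)^{2} \right)} \right)} = - (60 + 10) = \left(-1\right) 70 = -70$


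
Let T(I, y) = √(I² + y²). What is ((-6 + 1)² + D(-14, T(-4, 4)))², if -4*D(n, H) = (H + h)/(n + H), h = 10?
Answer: 17165601/26896 + 12429*√2/1681 ≈ 648.68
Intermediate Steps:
D(n, H) = -(10 + H)/(4*(H + n)) (D(n, H) = -(H + 10)/(4*(n + H)) = -(10 + H)/(4*(H + n)))
((-6 + 1)² + D(-14, T(-4, 4)))² = ((-6 + 1)² + (-10 - √((-4)² + 4²))/(4*(√((-4)² + 4²) - 14)))² = ((-5)² + (-10 - √(16 + 16))/(4*(√(16 + 16) - 14)))² = (25 + (-10 - √32)/(4*(√32 - 14)))² = (25 + (-10 - 4*√2)/(4*(4*√2 - 14)))² = (25 + (-10 - 4*√2)/(4*(-14 + 4*√2)))²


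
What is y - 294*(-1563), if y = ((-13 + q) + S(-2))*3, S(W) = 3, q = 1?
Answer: 459495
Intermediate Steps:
y = -27 (y = ((-13 + 1) + 3)*3 = (-12 + 3)*3 = -9*3 = -27)
y - 294*(-1563) = -27 - 294*(-1563) = -27 + 459522 = 459495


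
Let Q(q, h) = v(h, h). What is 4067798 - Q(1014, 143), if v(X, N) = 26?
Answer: 4067772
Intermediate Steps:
Q(q, h) = 26
4067798 - Q(1014, 143) = 4067798 - 1*26 = 4067798 - 26 = 4067772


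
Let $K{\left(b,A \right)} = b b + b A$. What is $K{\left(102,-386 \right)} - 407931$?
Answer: $-436899$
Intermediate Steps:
$K{\left(b,A \right)} = b^{2} + A b$
$K{\left(102,-386 \right)} - 407931 = 102 \left(-386 + 102\right) - 407931 = 102 \left(-284\right) - 407931 = -28968 - 407931 = -436899$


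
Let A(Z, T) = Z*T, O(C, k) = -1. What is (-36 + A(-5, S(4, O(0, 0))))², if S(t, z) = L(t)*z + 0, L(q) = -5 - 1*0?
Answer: 3721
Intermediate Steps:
L(q) = -5 (L(q) = -5 + 0 = -5)
S(t, z) = -5*z (S(t, z) = -5*z + 0 = -5*z)
A(Z, T) = T*Z
(-36 + A(-5, S(4, O(0, 0))))² = (-36 - 5*(-1)*(-5))² = (-36 + 5*(-5))² = (-36 - 25)² = (-61)² = 3721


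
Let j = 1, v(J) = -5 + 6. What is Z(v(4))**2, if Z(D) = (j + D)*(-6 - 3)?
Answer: 324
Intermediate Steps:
v(J) = 1
Z(D) = -9 - 9*D (Z(D) = (1 + D)*(-6 - 3) = (1 + D)*(-9) = -9 - 9*D)
Z(v(4))**2 = (-9 - 9*1)**2 = (-9 - 9)**2 = (-18)**2 = 324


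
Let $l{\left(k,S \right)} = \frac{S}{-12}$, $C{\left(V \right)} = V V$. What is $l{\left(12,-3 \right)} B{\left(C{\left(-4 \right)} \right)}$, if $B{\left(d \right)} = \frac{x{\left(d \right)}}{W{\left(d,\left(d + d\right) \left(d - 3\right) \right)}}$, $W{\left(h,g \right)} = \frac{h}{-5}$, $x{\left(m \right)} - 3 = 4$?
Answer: $- \frac{35}{64} \approx -0.54688$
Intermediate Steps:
$C{\left(V \right)} = V^{2}$
$x{\left(m \right)} = 7$ ($x{\left(m \right)} = 3 + 4 = 7$)
$l{\left(k,S \right)} = - \frac{S}{12}$ ($l{\left(k,S \right)} = S \left(- \frac{1}{12}\right) = - \frac{S}{12}$)
$W{\left(h,g \right)} = - \frac{h}{5}$ ($W{\left(h,g \right)} = h \left(- \frac{1}{5}\right) = - \frac{h}{5}$)
$B{\left(d \right)} = - \frac{35}{d}$ ($B{\left(d \right)} = \frac{7}{\left(- \frac{1}{5}\right) d} = 7 \left(- \frac{5}{d}\right) = - \frac{35}{d}$)
$l{\left(12,-3 \right)} B{\left(C{\left(-4 \right)} \right)} = \left(- \frac{1}{12}\right) \left(-3\right) \left(- \frac{35}{\left(-4\right)^{2}}\right) = \frac{\left(-35\right) \frac{1}{16}}{4} = \frac{1}{4} \left(- \frac{35}{16}\right) = - \frac{35}{64}$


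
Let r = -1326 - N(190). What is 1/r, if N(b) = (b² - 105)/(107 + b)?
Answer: -297/429817 ≈ -0.00069099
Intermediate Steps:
N(b) = (-105 + b²)/(107 + b)
r = -429817/297 (r = -1326 - (-105 + 190²)/(107 + 190) = -1326 - (-105 + 36100)/297 = -1326 - 35995/297 = -429817/297 ≈ -1447.2)
1/r = 1/(-429817/297) = -297/429817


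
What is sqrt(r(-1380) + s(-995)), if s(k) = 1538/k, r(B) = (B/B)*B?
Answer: I*sqrt(1367764810)/995 ≈ 37.169*I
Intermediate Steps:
r(B) = B (r(B) = 1*B = B)
sqrt(r(-1380) + s(-995)) = sqrt(-1380 + 1538/(-995)) = sqrt(-1380 + 1538*(-1/995)) = sqrt(-1380 - 1538/995) = sqrt(-1374638/995) = I*sqrt(1367764810)/995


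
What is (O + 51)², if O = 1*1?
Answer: 2704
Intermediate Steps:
O = 1
(O + 51)² = (1 + 51)² = 52² = 2704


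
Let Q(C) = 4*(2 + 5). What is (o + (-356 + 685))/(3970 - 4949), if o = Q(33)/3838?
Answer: -631365/1878701 ≈ -0.33606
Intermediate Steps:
Q(C) = 28 (Q(C) = 4*7 = 28)
o = 14/1919 (o = 28/3838 = 28*(1/3838) = 14/1919 ≈ 0.0072955)
(o + (-356 + 685))/(3970 - 4949) = (14/1919 + (-356 + 685))/(3970 - 4949) = (14/1919 + 329)/(-979) = (631365/1919)*(-1/979) = -631365/1878701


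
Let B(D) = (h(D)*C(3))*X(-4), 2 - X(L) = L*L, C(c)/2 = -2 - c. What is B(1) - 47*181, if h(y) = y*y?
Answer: -8367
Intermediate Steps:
h(y) = y²
C(c) = -4 - 2*c (C(c) = 2*(-2 - c) = -4 - 2*c)
X(L) = 2 - L² (X(L) = 2 - L*L = 2 - L²)
B(D) = 140*D² (B(D) = (D²*(-4 - 2*3))*(2 - 1*(-4)²) = (D²*(-4 - 6))*(2 - 1*16) = (D²*(-10))*(2 - 16) = -10*D²*(-14) = 140*D²)
B(1) - 47*181 = 140*1² - 47*181 = 140*1 - 8507 = 140 - 8507 = -8367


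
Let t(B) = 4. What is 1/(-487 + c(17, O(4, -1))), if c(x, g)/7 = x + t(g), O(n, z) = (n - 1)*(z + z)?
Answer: -1/340 ≈ -0.0029412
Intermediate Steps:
O(n, z) = 2*z*(-1 + n) (O(n, z) = (-1 + n)*(2*z) = 2*z*(-1 + n))
c(x, g) = 28 + 7*x (c(x, g) = 7*(x + 4) = 7*(4 + x) = 28 + 7*x)
1/(-487 + c(17, O(4, -1))) = 1/(-487 + (28 + 7*17)) = 1/(-487 + (28 + 119)) = 1/(-487 + 147) = 1/(-340) = -1/340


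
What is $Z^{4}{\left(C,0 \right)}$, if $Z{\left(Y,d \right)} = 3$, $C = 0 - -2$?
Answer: $81$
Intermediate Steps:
$C = 2$ ($C = 0 + 2 = 2$)
$Z^{4}{\left(C,0 \right)} = 3^{4} = 81$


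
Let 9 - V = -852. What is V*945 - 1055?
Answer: 812590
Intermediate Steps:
V = 861 (V = 9 - 1*(-852) = 9 + 852 = 861)
V*945 - 1055 = 861*945 - 1055 = 813645 - 1055 = 812590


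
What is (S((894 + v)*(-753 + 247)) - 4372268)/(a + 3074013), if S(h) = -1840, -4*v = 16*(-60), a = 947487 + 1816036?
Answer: -1093527/1459384 ≈ -0.74931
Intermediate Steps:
a = 2763523
v = 240 (v = -4*(-60) = -¼*(-960) = 240)
(S((894 + v)*(-753 + 247)) - 4372268)/(a + 3074013) = (-1840 - 4372268)/(2763523 + 3074013) = -4374108/5837536 = -4374108*1/5837536 = -1093527/1459384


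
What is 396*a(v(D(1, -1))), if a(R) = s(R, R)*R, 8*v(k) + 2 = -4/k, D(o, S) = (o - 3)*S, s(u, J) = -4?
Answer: 792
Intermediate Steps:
D(o, S) = S*(-3 + o) (D(o, S) = (-3 + o)*S = S*(-3 + o))
v(k) = -¼ - 1/(2*k) (v(k) = -¼ + (-4/k)/8 = -¼ - 1/(2*k))
a(R) = -4*R
396*a(v(D(1, -1))) = 396*(-(-2 - (-1)*(-3 + 1))/((-(-3 + 1)))) = 396*(-(-2 - (-1)*(-2))/((-1*(-2)))) = 396*(-(-2 - 1*2)/2) = 396*(-(-2 - 2)/2) = 396*(-(-4)/2) = 396*(-4*(-½)) = 396*2 = 792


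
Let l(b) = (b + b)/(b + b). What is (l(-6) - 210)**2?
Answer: 43681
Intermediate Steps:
l(b) = 1 (l(b) = (2*b)/((2*b)) = (2*b)*(1/(2*b)) = 1)
(l(-6) - 210)**2 = (1 - 210)**2 = (-209)**2 = 43681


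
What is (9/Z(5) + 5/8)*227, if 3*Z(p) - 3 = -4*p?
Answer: -29737/136 ≈ -218.65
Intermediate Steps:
Z(p) = 1 - 4*p/3 (Z(p) = 1 + (-4*p)/3 = 1 - 4*p/3)
(9/Z(5) + 5/8)*227 = (9/(1 - 4/3*5) + 5/8)*227 = (9/(1 - 20/3) + 5*(⅛))*227 = (9/(-17/3) + 5/8)*227 = (9*(-3/17) + 5/8)*227 = (-27/17 + 5/8)*227 = -131/136*227 = -29737/136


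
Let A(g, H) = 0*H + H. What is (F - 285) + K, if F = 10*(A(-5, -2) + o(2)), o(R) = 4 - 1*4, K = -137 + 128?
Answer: -314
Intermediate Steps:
A(g, H) = H (A(g, H) = 0 + H = H)
K = -9
o(R) = 0 (o(R) = 4 - 4 = 0)
F = -20 (F = 10*(-2 + 0) = 10*(-2) = -20)
(F - 285) + K = (-20 - 285) - 9 = -305 - 9 = -314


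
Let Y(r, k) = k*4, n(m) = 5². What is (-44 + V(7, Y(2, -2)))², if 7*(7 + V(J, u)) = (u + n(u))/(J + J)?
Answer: 24810361/9604 ≈ 2583.3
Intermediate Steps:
n(m) = 25
Y(r, k) = 4*k
V(J, u) = -7 + (25 + u)/(14*J) (V(J, u) = -7 + ((u + 25)/(J + J))/7 = -7 + ((25 + u)/((2*J)))/7 = -7 + ((25 + u)*(1/(2*J)))/7 = -7 + ((25 + u)/(2*J))/7 = -7 + (25 + u)/(14*J))
(-44 + V(7, Y(2, -2)))² = (-44 + (1/14)*(25 + 4*(-2) - 98*7)/7)² = (-44 + (1/14)*(⅐)*(25 - 8 - 686))² = (-44 + (1/14)*(⅐)*(-669))² = (-44 - 669/98)² = (-4981/98)² = 24810361/9604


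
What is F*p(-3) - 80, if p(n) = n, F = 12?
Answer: -116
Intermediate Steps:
F*p(-3) - 80 = 12*(-3) - 80 = -36 - 80 = -116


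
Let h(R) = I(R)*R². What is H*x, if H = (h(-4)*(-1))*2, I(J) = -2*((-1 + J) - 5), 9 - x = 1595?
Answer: 1015040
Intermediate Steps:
x = -1586 (x = 9 - 1*1595 = 9 - 1595 = -1586)
I(J) = 12 - 2*J (I(J) = -2*(-6 + J) = 12 - 2*J)
h(R) = R²*(12 - 2*R) (h(R) = (12 - 2*R)*R² = R²*(12 - 2*R))
H = -640 (H = ((2*(-4)²*(6 - 1*(-4)))*(-1))*2 = ((2*16*(6 + 4))*(-1))*2 = ((2*16*10)*(-1))*2 = (320*(-1))*2 = -320*2 = -640)
H*x = -640*(-1586) = 1015040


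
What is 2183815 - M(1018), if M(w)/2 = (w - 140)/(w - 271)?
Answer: 1631308049/747 ≈ 2.1838e+6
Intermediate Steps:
M(w) = 2*(-140 + w)/(-271 + w) (M(w) = 2*((w - 140)/(w - 271)) = 2*((-140 + w)/(-271 + w)) = 2*(-140 + w)/(-271 + w))
2183815 - M(1018) = 2183815 - 2*(-140 + 1018)/(-271 + 1018) = 2183815 - 2*878/747 = 2183815 - 1*1756/747 = 2183815 - 1756/747 = 1631308049/747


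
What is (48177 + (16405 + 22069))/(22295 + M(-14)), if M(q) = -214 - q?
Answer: 86651/22095 ≈ 3.9217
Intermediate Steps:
(48177 + (16405 + 22069))/(22295 + M(-14)) = (48177 + (16405 + 22069))/(22295 + (-214 - 1*(-14))) = (48177 + 38474)/(22295 + (-214 + 14)) = 86651/(22295 - 200) = 86651/22095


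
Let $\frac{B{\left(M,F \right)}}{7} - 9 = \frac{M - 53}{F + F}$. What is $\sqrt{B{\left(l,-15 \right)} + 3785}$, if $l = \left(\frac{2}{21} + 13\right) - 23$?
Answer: $\frac{\sqrt{3476410}}{30} \approx 62.15$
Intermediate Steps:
$l = - \frac{208}{21}$ ($l = \left(2 \cdot \frac{1}{21} + 13\right) - 23 = \left(\frac{2}{21} + 13\right) - 23 = \frac{275}{21} - 23 = - \frac{208}{21} \approx -9.9048$)
$B{\left(M,F \right)} = 63 + \frac{7 \left(-53 + M\right)}{2 F}$ ($B{\left(M,F \right)} = 63 + 7 \frac{M - 53}{F + F} = 63 + 7 \frac{-53 + M}{2 F} = 63 + \frac{7 \left(-53 + M\right)}{2 F}$)
$\sqrt{B{\left(l,-15 \right)} + 3785} = \sqrt{\frac{7 \left(-53 - \frac{208}{21} + 18 \left(-15\right)\right)}{2 \left(-15\right)} + 3785} = \sqrt{\frac{7}{2} \left(- \frac{1}{15}\right) \left(-53 - \frac{208}{21} - 270\right) + 3785} = \sqrt{\frac{7}{2} \left(- \frac{1}{15}\right) \left(- \frac{6991}{21}\right) + 3785} = \sqrt{\frac{6991}{90} + 3785} = \sqrt{\frac{347641}{90}} = \frac{\sqrt{3476410}}{30}$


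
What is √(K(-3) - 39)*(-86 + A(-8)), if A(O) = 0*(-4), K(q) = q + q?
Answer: -258*I*√5 ≈ -576.91*I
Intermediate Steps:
K(q) = 2*q
A(O) = 0
√(K(-3) - 39)*(-86 + A(-8)) = √(2*(-3) - 39)*(-86 + 0) = √(-6 - 39)*(-86) = √(-45)*(-86) = (3*I*√5)*(-86) = -258*I*√5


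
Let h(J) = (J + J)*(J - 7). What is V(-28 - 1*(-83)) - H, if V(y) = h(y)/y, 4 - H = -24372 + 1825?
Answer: -22455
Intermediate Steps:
H = 22551 (H = 4 - (-24372 + 1825) = 4 - 1*(-22547) = 4 + 22547 = 22551)
h(J) = 2*J*(-7 + J) (h(J) = (2*J)*(-7 + J) = 2*J*(-7 + J))
V(y) = -14 + 2*y (V(y) = (2*y*(-7 + y))/y = -14 + 2*y)
V(-28 - 1*(-83)) - H = (-14 + 2*(-28 - 1*(-83))) - 1*22551 = (-14 + 2*(-28 + 83)) - 22551 = (-14 + 2*55) - 22551 = (-14 + 110) - 22551 = 96 - 22551 = -22455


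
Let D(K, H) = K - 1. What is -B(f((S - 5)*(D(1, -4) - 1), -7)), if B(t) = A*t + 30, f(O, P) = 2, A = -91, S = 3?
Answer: 152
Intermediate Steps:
D(K, H) = -1 + K
B(t) = 30 - 91*t (B(t) = -91*t + 30 = 30 - 91*t)
-B(f((S - 5)*(D(1, -4) - 1), -7)) = -(30 - 91*2) = -(30 - 182) = -1*(-152) = 152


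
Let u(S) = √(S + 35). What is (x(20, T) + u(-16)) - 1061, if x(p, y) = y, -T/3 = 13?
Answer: -1100 + √19 ≈ -1095.6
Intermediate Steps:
T = -39 (T = -3*13 = -39)
u(S) = √(35 + S)
(x(20, T) + u(-16)) - 1061 = (-39 + √(35 - 16)) - 1061 = (-39 + √19) - 1061 = -1100 + √19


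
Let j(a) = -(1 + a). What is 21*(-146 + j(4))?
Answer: -3171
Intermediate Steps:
j(a) = -1 - a
21*(-146 + j(4)) = 21*(-146 + (-1 - 1*4)) = 21*(-146 + (-1 - 4)) = 21*(-146 - 5) = 21*(-151) = -3171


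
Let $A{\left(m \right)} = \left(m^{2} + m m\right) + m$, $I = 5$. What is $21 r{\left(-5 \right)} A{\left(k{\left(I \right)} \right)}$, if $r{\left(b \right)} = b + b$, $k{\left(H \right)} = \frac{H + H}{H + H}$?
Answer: $-630$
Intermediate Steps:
$k{\left(H \right)} = 1$ ($k{\left(H \right)} = \frac{2 H}{2 H} = 2 H \frac{1}{2 H} = 1$)
$A{\left(m \right)} = m + 2 m^{2}$ ($A{\left(m \right)} = \left(m^{2} + m^{2}\right) + m = 2 m^{2} + m = m + 2 m^{2}$)
$r{\left(b \right)} = 2 b$
$21 r{\left(-5 \right)} A{\left(k{\left(I \right)} \right)} = 21 \cdot 2 \left(-5\right) 1 \left(1 + 2 \cdot 1\right) = 21 \left(-10\right) 1 \left(1 + 2\right) = - 210 \cdot 1 \cdot 3 = \left(-210\right) 3 = -630$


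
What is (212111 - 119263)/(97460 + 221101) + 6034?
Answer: 1922289922/318561 ≈ 6034.3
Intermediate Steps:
(212111 - 119263)/(97460 + 221101) + 6034 = 92848/318561 + 6034 = 1922289922/318561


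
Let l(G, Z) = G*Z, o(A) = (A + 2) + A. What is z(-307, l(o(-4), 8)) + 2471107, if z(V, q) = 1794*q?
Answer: 2384995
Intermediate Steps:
o(A) = 2 + 2*A (o(A) = (2 + A) + A = 2 + 2*A)
z(-307, l(o(-4), 8)) + 2471107 = 1794*((2 + 2*(-4))*8) + 2471107 = 1794*((2 - 8)*8) + 2471107 = 1794*(-6*8) + 2471107 = 1794*(-48) + 2471107 = -86112 + 2471107 = 2384995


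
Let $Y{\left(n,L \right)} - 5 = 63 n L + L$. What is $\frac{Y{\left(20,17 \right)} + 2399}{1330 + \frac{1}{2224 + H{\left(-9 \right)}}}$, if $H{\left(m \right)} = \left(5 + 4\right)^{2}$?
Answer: $\frac{54953505}{3065651} \approx 17.926$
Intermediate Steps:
$Y{\left(n,L \right)} = 5 + L + 63 L n$ ($Y{\left(n,L \right)} = 5 + \left(63 n L + L\right) = 5 + \left(63 L n + L\right) = 5 + \left(L + 63 L n\right) = 5 + L + 63 L n$)
$H{\left(m \right)} = 81$ ($H{\left(m \right)} = 9^{2} = 81$)
$\frac{Y{\left(20,17 \right)} + 2399}{1330 + \frac{1}{2224 + H{\left(-9 \right)}}} = \frac{\left(5 + 17 + 63 \cdot 17 \cdot 20\right) + 2399}{1330 + \frac{1}{2224 + 81}} = \frac{\left(5 + 17 + 21420\right) + 2399}{1330 + \frac{1}{2305}} = \frac{21442 + 2399}{1330 + \frac{1}{2305}} = \frac{23841}{\frac{3065651}{2305}} = 23841 \cdot \frac{2305}{3065651} = \frac{54953505}{3065651}$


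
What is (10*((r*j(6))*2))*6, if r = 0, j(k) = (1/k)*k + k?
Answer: 0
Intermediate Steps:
j(k) = 1 + k (j(k) = k/k + k = 1 + k)
(10*((r*j(6))*2))*6 = (10*((0*(1 + 6))*2))*6 = (10*((0*7)*2))*6 = (10*(0*2))*6 = (10*0)*6 = 0*6 = 0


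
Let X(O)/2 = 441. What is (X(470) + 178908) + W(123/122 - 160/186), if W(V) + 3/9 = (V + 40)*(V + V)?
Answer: 11573080970935/64365858 ≈ 1.7980e+5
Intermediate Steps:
X(O) = 882 (X(O) = 2*441 = 882)
W(V) = -1/3 + 2*V*(40 + V) (W(V) = -1/3 + (V + 40)*(V + V) = -1/3 + (40 + V)*(2*V) = -1/3 + 2*V*(40 + V))
(X(470) + 178908) + W(123/122 - 160/186) = (882 + 178908) + (-1/3 + 2*(123/122 - 160/186)**2 + 80*(123/122 - 160/186)) = 179790 + (-1/3 + 2*(123*(1/122) - 160*1/186)**2 + 80*(123*(1/122) - 160*1/186)) = 179790 + (-1/3 + 2*(123/122 - 80/93)**2 + 80*(123/122 - 80/93)) = 179790 + (-1/3 + 2*(1679/11346)**2 + 80*(1679/11346)) = 179790 + (-1/3 + 2*(2819041/128731716) + 67160/5673) = 179790 + (-1/3 + 2819041/64365858 + 67160/5673) = 179790 + 743361115/64365858 = 11573080970935/64365858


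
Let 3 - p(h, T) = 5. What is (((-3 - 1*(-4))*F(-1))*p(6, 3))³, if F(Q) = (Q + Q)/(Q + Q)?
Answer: -8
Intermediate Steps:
F(Q) = 1 (F(Q) = (2*Q)/((2*Q)) = (2*Q)*(1/(2*Q)) = 1)
p(h, T) = -2 (p(h, T) = 3 - 1*5 = 3 - 5 = -2)
(((-3 - 1*(-4))*F(-1))*p(6, 3))³ = (((-3 - 1*(-4))*1)*(-2))³ = (((-3 + 4)*1)*(-2))³ = ((1*1)*(-2))³ = (1*(-2))³ = (-2)³ = -8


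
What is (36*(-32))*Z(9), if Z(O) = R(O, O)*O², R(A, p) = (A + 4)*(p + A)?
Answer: -21835008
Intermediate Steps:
R(A, p) = (4 + A)*(A + p)
Z(O) = O²*(2*O² + 8*O) (Z(O) = (O² + 4*O + 4*O + O*O)*O² = (O² + 4*O + 4*O + O²)*O² = (2*O² + 8*O)*O² = O²*(2*O² + 8*O))
(36*(-32))*Z(9) = (36*(-32))*(2*9³*(4 + 9)) = -2304*729*13 = -1152*18954 = -21835008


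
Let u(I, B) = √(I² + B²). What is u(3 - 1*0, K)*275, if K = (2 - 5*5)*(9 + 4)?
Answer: 275*√89410 ≈ 82229.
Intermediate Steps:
K = -299 (K = (2 - 25)*13 = -23*13 = -299)
u(I, B) = √(B² + I²)
u(3 - 1*0, K)*275 = √((-299)² + (3 - 1*0)²)*275 = √(89401 + (3 + 0)²)*275 = √(89401 + 3²)*275 = √(89401 + 9)*275 = √89410*275 = 275*√89410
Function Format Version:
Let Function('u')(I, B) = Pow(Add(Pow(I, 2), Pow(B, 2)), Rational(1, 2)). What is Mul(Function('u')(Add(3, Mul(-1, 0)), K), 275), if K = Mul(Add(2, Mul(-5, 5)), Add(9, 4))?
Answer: Mul(275, Pow(89410, Rational(1, 2))) ≈ 82229.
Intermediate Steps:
K = -299 (K = Mul(Add(2, -25), 13) = Mul(-23, 13) = -299)
Function('u')(I, B) = Pow(Add(Pow(B, 2), Pow(I, 2)), Rational(1, 2))
Mul(Function('u')(Add(3, Mul(-1, 0)), K), 275) = Mul(Pow(Add(Pow(-299, 2), Pow(Add(3, Mul(-1, 0)), 2)), Rational(1, 2)), 275) = Mul(Pow(Add(89401, Pow(Add(3, 0), 2)), Rational(1, 2)), 275) = Mul(Pow(Add(89401, Pow(3, 2)), Rational(1, 2)), 275) = Mul(Pow(Add(89401, 9), Rational(1, 2)), 275) = Mul(Pow(89410, Rational(1, 2)), 275) = Mul(275, Pow(89410, Rational(1, 2)))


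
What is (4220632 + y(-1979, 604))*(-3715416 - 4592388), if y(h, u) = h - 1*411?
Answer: -35044327760568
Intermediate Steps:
y(h, u) = -411 + h (y(h, u) = h - 411 = -411 + h)
(4220632 + y(-1979, 604))*(-3715416 - 4592388) = (4220632 + (-411 - 1979))*(-3715416 - 4592388) = (4220632 - 2390)*(-8307804) = 4218242*(-8307804) = -35044327760568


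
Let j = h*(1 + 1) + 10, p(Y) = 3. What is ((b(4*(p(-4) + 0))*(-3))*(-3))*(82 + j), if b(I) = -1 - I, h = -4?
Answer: -9828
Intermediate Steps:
j = 2 (j = -4*(1 + 1) + 10 = -4*2 + 10 = -8 + 10 = 2)
((b(4*(p(-4) + 0))*(-3))*(-3))*(82 + j) = (((-1 - 4*(3 + 0))*(-3))*(-3))*(82 + 2) = (((-1 - 4*3)*(-3))*(-3))*84 = (((-1 - 1*12)*(-3))*(-3))*84 = (((-1 - 12)*(-3))*(-3))*84 = (-13*(-3)*(-3))*84 = (39*(-3))*84 = -117*84 = -9828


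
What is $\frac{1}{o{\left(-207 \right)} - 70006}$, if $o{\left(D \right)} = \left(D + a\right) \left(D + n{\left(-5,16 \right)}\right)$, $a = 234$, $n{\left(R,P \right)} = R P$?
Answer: $- \frac{1}{77755} \approx -1.2861 \cdot 10^{-5}$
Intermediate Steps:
$n{\left(R,P \right)} = P R$
$o{\left(D \right)} = \left(-80 + D\right) \left(234 + D\right)$ ($o{\left(D \right)} = \left(D + 234\right) \left(D + 16 \left(-5\right)\right) = \left(234 + D\right) \left(D - 80\right) = \left(234 + D\right) \left(-80 + D\right) = \left(-80 + D\right) \left(234 + D\right)$)
$\frac{1}{o{\left(-207 \right)} - 70006} = \frac{1}{\left(-18720 + \left(-207\right)^{2} + 154 \left(-207\right)\right) - 70006} = \frac{1}{\left(-18720 + 42849 - 31878\right) - 70006} = \frac{1}{-7749 - 70006} = \frac{1}{-77755} = - \frac{1}{77755}$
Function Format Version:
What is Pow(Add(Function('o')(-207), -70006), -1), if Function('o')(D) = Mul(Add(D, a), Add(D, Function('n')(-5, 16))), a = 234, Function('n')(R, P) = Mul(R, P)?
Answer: Rational(-1, 77755) ≈ -1.2861e-5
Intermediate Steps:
Function('n')(R, P) = Mul(P, R)
Function('o')(D) = Mul(Add(-80, D), Add(234, D)) (Function('o')(D) = Mul(Add(D, 234), Add(D, Mul(16, -5))) = Mul(Add(234, D), Add(D, -80)) = Mul(Add(234, D), Add(-80, D)) = Mul(Add(-80, D), Add(234, D)))
Pow(Add(Function('o')(-207), -70006), -1) = Pow(Add(Add(-18720, Pow(-207, 2), Mul(154, -207)), -70006), -1) = Pow(Add(Add(-18720, 42849, -31878), -70006), -1) = Pow(Add(-7749, -70006), -1) = Pow(-77755, -1) = Rational(-1, 77755)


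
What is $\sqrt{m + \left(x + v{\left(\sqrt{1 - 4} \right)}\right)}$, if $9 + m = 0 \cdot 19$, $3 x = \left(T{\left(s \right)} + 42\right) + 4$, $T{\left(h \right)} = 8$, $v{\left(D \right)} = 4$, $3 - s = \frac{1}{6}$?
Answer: $\sqrt{13} \approx 3.6056$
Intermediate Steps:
$s = \frac{17}{6}$ ($s = 3 - \frac{1}{6} = \frac{17}{6} \approx 2.8333$)
$x = 18$ ($x = \frac{\left(8 + 42\right) + 4}{3} = \frac{50 + 4}{3} = \frac{1}{3} \cdot 54 = 18$)
$m = -9$ ($m = -9 + 0 \cdot 19 = -9 + 0 = -9$)
$\sqrt{m + \left(x + v{\left(\sqrt{1 - 4} \right)}\right)} = \sqrt{-9 + \left(18 + 4\right)} = \sqrt{-9 + 22} = \sqrt{13}$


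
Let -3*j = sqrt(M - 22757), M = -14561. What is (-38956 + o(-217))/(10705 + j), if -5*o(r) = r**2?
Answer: -4660573761/1031410543 - 725607*I*sqrt(37318)/5157052715 ≈ -4.5186 - 0.027181*I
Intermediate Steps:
j = -I*sqrt(37318)/3 (j = -sqrt(-14561 - 22757)/3 = -I*sqrt(37318)/3 ≈ -64.393*I)
o(r) = -r**2/5
(-38956 + o(-217))/(10705 + j) = (-38956 - 1/5*(-217)**2)/(10705 - I*sqrt(37318)/3) = (-38956 - 1/5*47089)/(10705 - I*sqrt(37318)/3) = (-38956 - 47089/5)/(10705 - I*sqrt(37318)/3) = -241869/(5*(10705 - I*sqrt(37318)/3))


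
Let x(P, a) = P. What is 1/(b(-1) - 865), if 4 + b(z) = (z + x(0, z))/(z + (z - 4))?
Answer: -6/5213 ≈ -0.0011510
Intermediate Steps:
b(z) = -4 + z/(-4 + 2*z) (b(z) = -4 + (z + 0)/(z + (z - 4)) = -4 + z/(z + (-4 + z)) = -4 + z/(-4 + 2*z))
1/(b(-1) - 865) = 1/((16 - 7*(-1))/(2*(-2 - 1)) - 865) = 1/((1/2)*(16 + 7)/(-3) - 865) = 1/((1/2)*(-1/3)*23 - 865) = 1/(-23/6 - 865) = 1/(-5213/6) = -6/5213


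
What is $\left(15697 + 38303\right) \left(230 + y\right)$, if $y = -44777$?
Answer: $-2405538000$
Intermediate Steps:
$\left(15697 + 38303\right) \left(230 + y\right) = \left(15697 + 38303\right) \left(230 - 44777\right) = 54000 \left(-44547\right) = -2405538000$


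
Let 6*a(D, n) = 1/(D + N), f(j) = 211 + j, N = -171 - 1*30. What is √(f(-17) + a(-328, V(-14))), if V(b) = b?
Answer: √3694530/138 ≈ 13.928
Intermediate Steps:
N = -201 (N = -171 - 30 = -201)
a(D, n) = 1/(6*(-201 + D)) (a(D, n) = 1/(6*(D - 201)) = 1/(6*(-201 + D)))
√(f(-17) + a(-328, V(-14))) = √((211 - 17) + 1/(6*(-201 - 328))) = √(194 + (⅙)/(-529)) = √(194 + (⅙)*(-1/529)) = √(194 - 1/3174) = √(615755/3174) = √3694530/138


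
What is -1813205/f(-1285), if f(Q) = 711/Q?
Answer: 2329968425/711 ≈ 3.2770e+6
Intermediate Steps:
-1813205/f(-1285) = -1813205/(711/(-1285)) = -1813205/(711*(-1/1285)) = -1813205/(-711/1285) = -1813205*(-1285/711) = 2329968425/711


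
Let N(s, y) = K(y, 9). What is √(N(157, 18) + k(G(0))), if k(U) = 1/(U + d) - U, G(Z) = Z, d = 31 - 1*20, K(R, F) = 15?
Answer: √1826/11 ≈ 3.8847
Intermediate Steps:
d = 11 (d = 31 - 20 = 11)
N(s, y) = 15
k(U) = 1/(11 + U) - U (k(U) = 1/(U + 11) - U = 1/(11 + U) - U)
√(N(157, 18) + k(G(0))) = √(15 + (1 - 1*0² - 11*0)/(11 + 0)) = √(15 + (1 - 1*0 + 0)/11) = √(15 + (1 + 0 + 0)/11) = √(15 + (1/11)*1) = √(15 + 1/11) = √(166/11) = √1826/11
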